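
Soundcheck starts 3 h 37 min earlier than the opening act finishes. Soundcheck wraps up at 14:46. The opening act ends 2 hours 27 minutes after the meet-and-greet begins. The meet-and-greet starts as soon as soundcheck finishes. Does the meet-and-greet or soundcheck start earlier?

The meet-and-greet starts at 14:46.
The opening act ends at 14:46 + 147 min = 17:13.
Soundcheck starts at 17:13 − 217 min = 13:36.
The meet-and-greet starts at 14:46 and soundcheck starts at 13:36, so soundcheck is first.

soundcheck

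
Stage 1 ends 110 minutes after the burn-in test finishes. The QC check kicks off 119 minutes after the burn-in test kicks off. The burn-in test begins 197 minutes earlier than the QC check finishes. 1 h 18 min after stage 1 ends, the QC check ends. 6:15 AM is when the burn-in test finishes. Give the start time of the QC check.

Stage 1 ends at 6:15 AM + 110 min = 8:05 AM.
The QC check ends at 8:05 AM + 78 min = 9:23 AM.
The burn-in test starts at 9:23 AM − 197 min = 6:06 AM.
The QC check starts at 6:06 AM + 119 min = 8:05 AM.

8:05 AM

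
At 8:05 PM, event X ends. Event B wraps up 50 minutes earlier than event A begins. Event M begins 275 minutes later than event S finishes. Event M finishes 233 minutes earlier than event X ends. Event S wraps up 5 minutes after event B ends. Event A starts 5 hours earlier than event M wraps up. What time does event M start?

3:02 PM

Event M ends at 8:05 PM − 233 min = 4:12 PM.
Event A starts at 4:12 PM − 300 min = 11:12 AM.
Event B ends at 11:12 AM − 50 min = 10:22 AM.
Event S ends at 10:22 AM + 5 min = 10:27 AM.
Event M starts at 10:27 AM + 275 min = 3:02 PM.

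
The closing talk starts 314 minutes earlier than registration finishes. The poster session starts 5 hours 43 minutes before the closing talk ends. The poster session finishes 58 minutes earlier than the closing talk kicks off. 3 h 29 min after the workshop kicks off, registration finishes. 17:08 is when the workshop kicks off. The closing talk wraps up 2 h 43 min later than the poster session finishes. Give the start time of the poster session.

Registration ends at 17:08 + 209 min = 20:37.
The closing talk starts at 20:37 − 314 min = 15:23.
The poster session ends at 15:23 − 58 min = 14:25.
The closing talk ends at 14:25 + 163 min = 17:08.
The poster session starts at 17:08 − 343 min = 11:25.

11:25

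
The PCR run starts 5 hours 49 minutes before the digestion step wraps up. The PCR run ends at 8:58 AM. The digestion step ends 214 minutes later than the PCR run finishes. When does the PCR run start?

The digestion step ends at 8:58 AM + 214 min = 12:32 PM.
The PCR run starts at 12:32 PM − 349 min = 6:43 AM.

6:43 AM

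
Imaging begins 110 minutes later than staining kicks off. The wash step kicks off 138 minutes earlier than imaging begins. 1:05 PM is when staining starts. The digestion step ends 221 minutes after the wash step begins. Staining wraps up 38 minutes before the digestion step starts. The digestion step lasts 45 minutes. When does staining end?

2:55 PM

Imaging starts at 1:05 PM + 110 min = 2:55 PM.
The wash step starts at 2:55 PM − 138 min = 12:37 PM.
The digestion step ends at 12:37 PM + 221 min = 4:18 PM.
The digestion step starts at 4:18 PM − 45 min = 3:33 PM.
Staining ends at 3:33 PM − 38 min = 2:55 PM.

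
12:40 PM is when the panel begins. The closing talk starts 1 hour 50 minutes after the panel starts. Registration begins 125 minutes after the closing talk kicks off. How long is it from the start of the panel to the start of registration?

3 hours 55 minutes

The closing talk starts at 12:40 PM + 110 min = 2:30 PM.
Registration starts at 2:30 PM + 125 min = 4:35 PM.
From 12:40 PM to 4:35 PM is 3 hours 55 minutes.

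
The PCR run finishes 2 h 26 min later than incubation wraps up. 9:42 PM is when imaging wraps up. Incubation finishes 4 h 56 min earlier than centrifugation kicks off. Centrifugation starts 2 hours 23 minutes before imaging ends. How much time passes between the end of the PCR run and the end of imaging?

293 minutes

Centrifugation starts at 9:42 PM − 143 min = 7:19 PM.
Incubation ends at 7:19 PM − 296 min = 2:23 PM.
The PCR run ends at 2:23 PM + 146 min = 4:49 PM.
From 4:49 PM to 9:42 PM is 293 minutes.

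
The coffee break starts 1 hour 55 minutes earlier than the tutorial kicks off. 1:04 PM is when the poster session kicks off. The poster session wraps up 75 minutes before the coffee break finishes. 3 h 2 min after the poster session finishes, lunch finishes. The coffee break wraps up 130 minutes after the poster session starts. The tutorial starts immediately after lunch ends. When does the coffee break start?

3:06 PM

The coffee break ends at 1:04 PM + 130 min = 3:14 PM.
The poster session ends at 3:14 PM − 75 min = 1:59 PM.
Lunch ends at 1:59 PM + 182 min = 5:01 PM.
So the tutorial starts at 5:01 PM.
The coffee break starts at 5:01 PM − 115 min = 3:06 PM.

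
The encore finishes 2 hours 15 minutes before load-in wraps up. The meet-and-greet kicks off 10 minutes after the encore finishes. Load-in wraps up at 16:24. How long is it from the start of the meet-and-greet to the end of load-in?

The encore ends at 16:24 − 135 min = 14:09.
The meet-and-greet starts at 14:09 + 10 min = 14:19.
From 14:19 to 16:24 is 2 hours 5 minutes.

2 hours 5 minutes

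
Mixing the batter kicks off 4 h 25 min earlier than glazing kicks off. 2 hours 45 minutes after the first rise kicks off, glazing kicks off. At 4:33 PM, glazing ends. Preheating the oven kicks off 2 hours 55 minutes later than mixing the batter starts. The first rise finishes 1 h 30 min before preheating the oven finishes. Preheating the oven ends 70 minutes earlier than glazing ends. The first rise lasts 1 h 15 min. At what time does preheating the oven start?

Preheating the oven ends at 4:33 PM − 70 min = 3:23 PM.
The first rise ends at 3:23 PM − 90 min = 1:53 PM.
The first rise starts at 1:53 PM − 75 min = 12:38 PM.
Glazing starts at 12:38 PM + 165 min = 3:23 PM.
Mixing the batter starts at 3:23 PM − 265 min = 10:58 AM.
Preheating the oven starts at 10:58 AM + 175 min = 1:53 PM.

1:53 PM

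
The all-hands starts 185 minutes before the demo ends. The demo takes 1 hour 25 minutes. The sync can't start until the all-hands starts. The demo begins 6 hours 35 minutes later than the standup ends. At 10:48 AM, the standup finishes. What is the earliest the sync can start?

3:43 PM

The demo starts at 10:48 AM + 395 min = 5:23 PM.
The demo ends at 5:23 PM + 85 min = 6:48 PM.
The all-hands starts at 6:48 PM − 185 min = 3:43 PM.
The sync is bounded by the all-hands, so the earliest it can start is 3:43 PM.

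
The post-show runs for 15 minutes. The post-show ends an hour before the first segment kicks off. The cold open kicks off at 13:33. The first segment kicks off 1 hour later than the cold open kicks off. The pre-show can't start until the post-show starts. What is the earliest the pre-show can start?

13:18

The first segment starts at 13:33 + 60 min = 14:33.
The post-show ends at 14:33 − 60 min = 13:33.
The post-show starts at 13:33 − 15 min = 13:18.
The pre-show is bounded by the post-show, so the earliest it can start is 13:18.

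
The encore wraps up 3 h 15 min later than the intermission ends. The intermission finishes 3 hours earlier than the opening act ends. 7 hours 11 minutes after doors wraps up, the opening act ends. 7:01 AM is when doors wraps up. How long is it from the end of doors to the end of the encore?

7 hours 26 minutes

The opening act ends at 7:01 AM + 431 min = 2:12 PM.
The intermission ends at 2:12 PM − 180 min = 11:12 AM.
The encore ends at 11:12 AM + 195 min = 2:27 PM.
From 7:01 AM to 2:27 PM is 7 hours 26 minutes.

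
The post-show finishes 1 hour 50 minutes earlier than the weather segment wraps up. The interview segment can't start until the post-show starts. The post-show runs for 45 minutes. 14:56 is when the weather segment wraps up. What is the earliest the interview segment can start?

12:21

The post-show ends at 14:56 − 110 min = 13:06.
The post-show starts at 13:06 − 45 min = 12:21.
The interview segment is bounded by the post-show, so the earliest it can start is 12:21.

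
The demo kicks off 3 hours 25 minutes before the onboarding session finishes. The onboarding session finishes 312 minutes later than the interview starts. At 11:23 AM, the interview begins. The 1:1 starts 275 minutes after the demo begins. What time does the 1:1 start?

The onboarding session ends at 11:23 AM + 312 min = 4:35 PM.
The demo starts at 4:35 PM − 205 min = 1:10 PM.
The 1:1 starts at 1:10 PM + 275 min = 5:45 PM.

5:45 PM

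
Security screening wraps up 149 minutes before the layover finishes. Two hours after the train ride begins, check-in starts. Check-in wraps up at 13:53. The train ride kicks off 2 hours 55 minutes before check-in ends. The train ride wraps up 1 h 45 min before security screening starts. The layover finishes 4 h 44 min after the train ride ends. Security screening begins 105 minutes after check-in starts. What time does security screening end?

15:13

The train ride starts at 13:53 − 175 min = 10:58.
Check-in starts at 10:58 + 120 min = 12:58.
Security screening starts at 12:58 + 105 min = 14:43.
The train ride ends at 14:43 − 105 min = 12:58.
The layover ends at 12:58 + 284 min = 17:42.
Security screening ends at 17:42 − 149 min = 15:13.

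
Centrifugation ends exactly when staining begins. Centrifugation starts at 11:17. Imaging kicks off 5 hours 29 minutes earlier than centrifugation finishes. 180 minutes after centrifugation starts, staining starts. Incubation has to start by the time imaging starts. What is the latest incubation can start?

Staining starts at 11:17 + 180 min = 14:17.
So centrifugation ends at 14:17.
Imaging starts at 14:17 − 329 min = 08:48.
Incubation is bounded by imaging, so the latest it can start is 08:48.

08:48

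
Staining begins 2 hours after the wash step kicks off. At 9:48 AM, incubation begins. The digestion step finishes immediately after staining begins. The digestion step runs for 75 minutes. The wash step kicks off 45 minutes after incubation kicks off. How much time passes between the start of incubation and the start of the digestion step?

1.5 hours

The wash step starts at 9:48 AM + 45 min = 10:33 AM.
Staining starts at 10:33 AM + 120 min = 12:33 PM.
So the digestion step ends at 12:33 PM.
The digestion step starts at 12:33 PM − 75 min = 11:18 AM.
From 9:48 AM to 11:18 AM is 1.5 hours.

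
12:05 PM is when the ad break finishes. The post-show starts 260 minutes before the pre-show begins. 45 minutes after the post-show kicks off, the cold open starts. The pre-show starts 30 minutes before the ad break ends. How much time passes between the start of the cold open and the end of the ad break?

The pre-show starts at 12:05 PM − 30 min = 11:35 AM.
The post-show starts at 11:35 AM − 260 min = 7:15 AM.
The cold open starts at 7:15 AM + 45 min = 8:00 AM.
From 8:00 AM to 12:05 PM is 4 h 5 min.

4 h 5 min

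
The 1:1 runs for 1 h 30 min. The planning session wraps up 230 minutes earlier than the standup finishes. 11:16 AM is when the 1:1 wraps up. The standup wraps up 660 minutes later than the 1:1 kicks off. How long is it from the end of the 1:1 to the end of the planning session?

5 hours 40 minutes

The 1:1 starts at 11:16 AM − 90 min = 9:46 AM.
The standup ends at 9:46 AM + 660 min = 8:46 PM.
The planning session ends at 8:46 PM − 230 min = 4:56 PM.
From 11:16 AM to 4:56 PM is 5 hours 40 minutes.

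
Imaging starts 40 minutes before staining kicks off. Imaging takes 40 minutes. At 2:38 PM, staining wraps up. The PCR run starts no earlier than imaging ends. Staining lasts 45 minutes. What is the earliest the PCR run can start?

1:53 PM

Staining starts at 2:38 PM − 45 min = 1:53 PM.
Imaging starts at 1:53 PM − 40 min = 1:13 PM.
Imaging ends at 1:13 PM + 40 min = 1:53 PM.
The PCR run is bounded by imaging, so the earliest it can start is 1:53 PM.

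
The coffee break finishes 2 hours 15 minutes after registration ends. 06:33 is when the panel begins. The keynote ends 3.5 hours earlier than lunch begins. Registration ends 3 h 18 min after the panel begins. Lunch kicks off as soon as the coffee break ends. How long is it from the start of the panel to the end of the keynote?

2 hours 3 minutes

Registration ends at 06:33 + 198 min = 09:51.
The coffee break ends at 09:51 + 135 min = 12:06.
So lunch starts at 12:06.
The keynote ends at 12:06 − 210 min = 08:36.
From 06:33 to 08:36 is 2 hours 3 minutes.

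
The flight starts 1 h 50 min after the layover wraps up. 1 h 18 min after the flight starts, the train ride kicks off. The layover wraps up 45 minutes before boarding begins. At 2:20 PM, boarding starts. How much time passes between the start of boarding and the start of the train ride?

143 minutes

The layover ends at 2:20 PM − 45 min = 1:35 PM.
The flight starts at 1:35 PM + 110 min = 3:25 PM.
The train ride starts at 3:25 PM + 78 min = 4:43 PM.
From 2:20 PM to 4:43 PM is 143 minutes.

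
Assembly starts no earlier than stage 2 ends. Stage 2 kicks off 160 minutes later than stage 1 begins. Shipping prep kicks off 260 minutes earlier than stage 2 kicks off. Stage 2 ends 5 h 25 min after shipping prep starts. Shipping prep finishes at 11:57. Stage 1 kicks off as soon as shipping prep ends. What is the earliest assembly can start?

15:42

Stage 1 starts at 11:57.
Stage 2 starts at 11:57 + 160 min = 14:37.
Shipping prep starts at 14:37 − 260 min = 10:17.
Stage 2 ends at 10:17 + 325 min = 15:42.
Assembly is bounded by stage 2, so the earliest it can start is 15:42.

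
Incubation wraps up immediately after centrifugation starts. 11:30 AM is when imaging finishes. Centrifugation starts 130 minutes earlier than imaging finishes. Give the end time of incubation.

Centrifugation starts at 11:30 AM − 130 min = 9:20 AM.
So incubation ends at 9:20 AM.

9:20 AM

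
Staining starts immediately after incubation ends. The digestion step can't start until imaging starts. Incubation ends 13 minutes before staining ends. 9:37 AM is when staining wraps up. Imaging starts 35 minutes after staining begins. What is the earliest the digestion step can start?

9:59 AM

Incubation ends at 9:37 AM − 13 min = 9:24 AM.
So staining starts at 9:24 AM.
Imaging starts at 9:24 AM + 35 min = 9:59 AM.
The digestion step is bounded by imaging, so the earliest it can start is 9:59 AM.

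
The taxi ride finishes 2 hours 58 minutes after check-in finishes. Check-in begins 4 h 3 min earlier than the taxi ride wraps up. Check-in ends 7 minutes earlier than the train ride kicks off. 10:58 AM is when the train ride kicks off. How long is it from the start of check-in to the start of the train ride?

Check-in ends at 10:58 AM − 7 min = 10:51 AM.
The taxi ride ends at 10:51 AM + 178 min = 1:49 PM.
Check-in starts at 1:49 PM − 243 min = 9:46 AM.
From 9:46 AM to 10:58 AM is 72 minutes.

72 minutes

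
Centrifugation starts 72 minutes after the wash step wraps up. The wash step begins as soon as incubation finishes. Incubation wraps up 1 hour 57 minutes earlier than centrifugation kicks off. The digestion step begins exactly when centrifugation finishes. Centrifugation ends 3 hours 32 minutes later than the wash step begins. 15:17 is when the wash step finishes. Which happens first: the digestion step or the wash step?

the wash step

Centrifugation starts at 15:17 + 72 min = 16:29.
Incubation ends at 16:29 − 117 min = 14:32.
So the wash step starts at 14:32.
Centrifugation ends at 14:32 + 212 min = 18:04.
So the digestion step starts at 18:04.
The digestion step starts at 18:04 and the wash step starts at 14:32, so the wash step is first.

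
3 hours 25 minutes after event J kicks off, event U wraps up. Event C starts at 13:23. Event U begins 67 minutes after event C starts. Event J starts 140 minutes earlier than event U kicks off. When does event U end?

15:35

Event U starts at 13:23 + 67 min = 14:30.
Event J starts at 14:30 − 140 min = 12:10.
Event U ends at 12:10 + 205 min = 15:35.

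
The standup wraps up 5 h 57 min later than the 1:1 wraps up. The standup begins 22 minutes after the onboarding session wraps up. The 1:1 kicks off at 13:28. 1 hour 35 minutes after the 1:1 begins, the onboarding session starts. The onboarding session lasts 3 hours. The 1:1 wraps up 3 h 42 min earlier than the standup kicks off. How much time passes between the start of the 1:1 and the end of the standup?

432 minutes

The onboarding session starts at 13:28 + 95 min = 15:03.
The onboarding session ends at 15:03 + 180 min = 18:03.
The standup starts at 18:03 + 22 min = 18:25.
The 1:1 ends at 18:25 − 222 min = 14:43.
The standup ends at 14:43 + 357 min = 20:40.
From 13:28 to 20:40 is 432 minutes.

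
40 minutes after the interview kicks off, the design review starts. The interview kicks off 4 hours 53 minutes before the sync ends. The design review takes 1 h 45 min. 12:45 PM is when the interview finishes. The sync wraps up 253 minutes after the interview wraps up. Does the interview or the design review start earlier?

The sync ends at 12:45 PM + 253 min = 4:58 PM.
The interview starts at 4:58 PM − 293 min = 12:05 PM.
The design review starts at 12:05 PM + 40 min = 12:45 PM.
The interview starts at 12:05 PM and the design review starts at 12:45 PM, so the interview is first.

the interview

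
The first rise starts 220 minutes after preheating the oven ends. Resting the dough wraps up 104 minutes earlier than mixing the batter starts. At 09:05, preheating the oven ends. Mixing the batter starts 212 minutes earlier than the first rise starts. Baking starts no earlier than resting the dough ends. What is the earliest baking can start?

The first rise starts at 09:05 + 220 min = 12:45.
Mixing the batter starts at 12:45 − 212 min = 09:13.
Resting the dough ends at 09:13 − 104 min = 07:29.
Baking is bounded by resting the dough, so the earliest it can start is 07:29.

07:29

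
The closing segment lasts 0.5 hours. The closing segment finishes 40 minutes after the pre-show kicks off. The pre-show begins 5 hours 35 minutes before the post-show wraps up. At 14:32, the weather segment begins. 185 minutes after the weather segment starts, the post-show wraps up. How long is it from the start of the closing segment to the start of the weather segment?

The post-show ends at 14:32 + 185 min = 17:37.
The pre-show starts at 17:37 − 335 min = 12:02.
The closing segment ends at 12:02 + 40 min = 12:42.
The closing segment starts at 12:42 − 30 min = 12:12.
From 12:12 to 14:32 is 2 hours 20 minutes.

2 hours 20 minutes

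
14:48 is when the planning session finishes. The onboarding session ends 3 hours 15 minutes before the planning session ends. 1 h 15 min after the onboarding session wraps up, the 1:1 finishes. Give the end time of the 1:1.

12:48

The onboarding session ends at 14:48 − 195 min = 11:33.
The 1:1 ends at 11:33 + 75 min = 12:48.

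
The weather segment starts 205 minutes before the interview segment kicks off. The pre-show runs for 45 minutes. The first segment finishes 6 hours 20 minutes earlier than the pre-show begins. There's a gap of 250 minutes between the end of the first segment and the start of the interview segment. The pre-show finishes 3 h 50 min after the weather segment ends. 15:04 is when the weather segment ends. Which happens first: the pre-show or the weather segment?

The pre-show ends at 15:04 + 230 min = 18:54.
The pre-show starts at 18:54 − 45 min = 18:09.
The first segment ends at 18:09 − 380 min = 11:49.
The interview segment starts at 11:49 + 250 min = 15:59.
The weather segment starts at 15:59 − 205 min = 12:34.
The pre-show starts at 18:09 and the weather segment starts at 12:34, so the weather segment is first.

the weather segment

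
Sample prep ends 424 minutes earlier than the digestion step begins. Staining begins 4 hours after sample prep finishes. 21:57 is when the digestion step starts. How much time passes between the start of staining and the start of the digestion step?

Sample prep ends at 21:57 − 424 min = 14:53.
Staining starts at 14:53 + 240 min = 18:53.
From 18:53 to 21:57 is 184 minutes.

184 minutes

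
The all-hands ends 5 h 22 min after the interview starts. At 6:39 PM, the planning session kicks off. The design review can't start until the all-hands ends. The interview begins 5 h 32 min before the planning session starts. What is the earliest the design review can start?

The interview starts at 6:39 PM − 332 min = 1:07 PM.
The all-hands ends at 1:07 PM + 322 min = 6:29 PM.
The design review is bounded by the all-hands, so the earliest it can start is 6:29 PM.

6:29 PM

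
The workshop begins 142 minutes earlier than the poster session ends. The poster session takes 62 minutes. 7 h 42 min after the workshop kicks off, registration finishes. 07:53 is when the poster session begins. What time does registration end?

The poster session ends at 07:53 + 62 min = 08:55.
The workshop starts at 08:55 − 142 min = 06:33.
Registration ends at 06:33 + 462 min = 14:15.

14:15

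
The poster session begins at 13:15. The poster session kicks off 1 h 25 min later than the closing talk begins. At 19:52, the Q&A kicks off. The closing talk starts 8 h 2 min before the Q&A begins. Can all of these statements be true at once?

Yes

The closing talk starts at 19:52 − 482 min = 11:50.
The poster session starts at 11:50 + 85 min = 13:15.
That matches the stated 13:15, so the schedule is consistent.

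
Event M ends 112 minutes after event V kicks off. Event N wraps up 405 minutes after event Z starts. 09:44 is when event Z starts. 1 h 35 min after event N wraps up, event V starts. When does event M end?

Event N ends at 09:44 + 405 min = 16:29.
Event V starts at 16:29 + 95 min = 18:04.
Event M ends at 18:04 + 112 min = 19:56.

19:56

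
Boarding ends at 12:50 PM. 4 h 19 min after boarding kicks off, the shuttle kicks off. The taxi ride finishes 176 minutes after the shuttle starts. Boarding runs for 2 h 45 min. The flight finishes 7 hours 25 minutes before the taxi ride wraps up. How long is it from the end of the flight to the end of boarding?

Boarding starts at 12:50 PM − 165 min = 10:05 AM.
The shuttle starts at 10:05 AM + 259 min = 2:24 PM.
The taxi ride ends at 2:24 PM + 176 min = 5:20 PM.
The flight ends at 5:20 PM − 445 min = 9:55 AM.
From 9:55 AM to 12:50 PM is 2 hours 55 minutes.

2 hours 55 minutes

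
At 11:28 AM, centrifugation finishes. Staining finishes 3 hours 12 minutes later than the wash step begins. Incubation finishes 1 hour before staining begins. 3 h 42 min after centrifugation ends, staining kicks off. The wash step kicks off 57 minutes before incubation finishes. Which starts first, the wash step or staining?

Staining starts at 11:28 AM + 222 min = 3:10 PM.
Incubation ends at 3:10 PM − 60 min = 2:10 PM.
The wash step starts at 2:10 PM − 57 min = 1:13 PM.
The wash step starts at 1:13 PM and staining starts at 3:10 PM, so the wash step is first.

the wash step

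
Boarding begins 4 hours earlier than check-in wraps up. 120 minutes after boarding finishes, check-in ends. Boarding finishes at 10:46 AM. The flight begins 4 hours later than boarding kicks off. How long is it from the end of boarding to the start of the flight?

Check-in ends at 10:46 AM + 120 min = 12:46 PM.
Boarding starts at 12:46 PM − 240 min = 8:46 AM.
The flight starts at 8:46 AM + 240 min = 12:46 PM.
From 10:46 AM to 12:46 PM is two hours.

two hours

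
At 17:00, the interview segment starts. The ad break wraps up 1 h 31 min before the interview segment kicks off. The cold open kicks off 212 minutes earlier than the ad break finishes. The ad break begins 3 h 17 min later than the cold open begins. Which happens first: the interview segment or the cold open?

the cold open

The ad break ends at 17:00 − 91 min = 15:29.
The cold open starts at 15:29 − 212 min = 11:57.
The interview segment starts at 17:00 and the cold open starts at 11:57, so the cold open is first.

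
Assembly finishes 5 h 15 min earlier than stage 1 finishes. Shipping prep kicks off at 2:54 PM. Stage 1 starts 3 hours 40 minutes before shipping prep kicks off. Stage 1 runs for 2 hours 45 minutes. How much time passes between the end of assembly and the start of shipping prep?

Stage 1 starts at 2:54 PM − 220 min = 11:14 AM.
Stage 1 ends at 11:14 AM + 165 min = 1:59 PM.
Assembly ends at 1:59 PM − 315 min = 8:44 AM.
From 8:44 AM to 2:54 PM is 370 minutes.

370 minutes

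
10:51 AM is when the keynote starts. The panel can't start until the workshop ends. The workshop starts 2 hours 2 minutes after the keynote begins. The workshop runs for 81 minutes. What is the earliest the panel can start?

The workshop starts at 10:51 AM + 122 min = 12:53 PM.
The workshop ends at 12:53 PM + 81 min = 2:14 PM.
The panel is bounded by the workshop, so the earliest it can start is 2:14 PM.

2:14 PM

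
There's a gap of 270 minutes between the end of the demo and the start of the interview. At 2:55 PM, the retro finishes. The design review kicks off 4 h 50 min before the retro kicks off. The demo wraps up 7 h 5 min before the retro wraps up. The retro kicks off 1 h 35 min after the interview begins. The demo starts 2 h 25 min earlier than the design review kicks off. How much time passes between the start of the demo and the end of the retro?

8 hours 15 minutes

The demo ends at 2:55 PM − 425 min = 7:50 AM.
The interview starts at 7:50 AM + 270 min = 12:20 PM.
The retro starts at 12:20 PM + 95 min = 1:55 PM.
The design review starts at 1:55 PM − 290 min = 9:05 AM.
The demo starts at 9:05 AM − 145 min = 6:40 AM.
From 6:40 AM to 2:55 PM is 8 hours 15 minutes.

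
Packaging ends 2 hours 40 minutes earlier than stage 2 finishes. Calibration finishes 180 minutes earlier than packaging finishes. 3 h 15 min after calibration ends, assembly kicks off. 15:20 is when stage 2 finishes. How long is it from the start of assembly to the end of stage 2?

2 h 25 min

Packaging ends at 15:20 − 160 min = 12:40.
Calibration ends at 12:40 − 180 min = 09:40.
Assembly starts at 09:40 + 195 min = 12:55.
From 12:55 to 15:20 is 2 h 25 min.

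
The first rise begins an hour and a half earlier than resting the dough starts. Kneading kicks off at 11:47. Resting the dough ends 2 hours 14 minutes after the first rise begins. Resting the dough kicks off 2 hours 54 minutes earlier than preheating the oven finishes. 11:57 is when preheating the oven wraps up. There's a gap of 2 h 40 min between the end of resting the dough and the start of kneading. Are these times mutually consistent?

Resting the dough starts at 11:57 − 174 min = 09:03.
The first rise starts at 09:03 − 90 min = 07:33.
Resting the dough ends at 07:33 + 134 min = 09:47.
Kneading starts at 09:47 + 160 min = 12:27.
But kneading is also said to start at 11:47 — a 40-minute conflict.

No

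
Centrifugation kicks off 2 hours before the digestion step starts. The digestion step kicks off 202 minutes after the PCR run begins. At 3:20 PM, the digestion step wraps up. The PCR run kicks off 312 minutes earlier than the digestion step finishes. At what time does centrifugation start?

The PCR run starts at 3:20 PM − 312 min = 10:08 AM.
The digestion step starts at 10:08 AM + 202 min = 1:30 PM.
Centrifugation starts at 1:30 PM − 120 min = 11:30 AM.

11:30 AM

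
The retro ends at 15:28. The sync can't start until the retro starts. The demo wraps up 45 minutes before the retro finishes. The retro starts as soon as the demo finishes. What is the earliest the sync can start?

14:43

The demo ends at 15:28 − 45 min = 14:43.
So the retro starts at 14:43.
The sync is bounded by the retro, so the earliest it can start is 14:43.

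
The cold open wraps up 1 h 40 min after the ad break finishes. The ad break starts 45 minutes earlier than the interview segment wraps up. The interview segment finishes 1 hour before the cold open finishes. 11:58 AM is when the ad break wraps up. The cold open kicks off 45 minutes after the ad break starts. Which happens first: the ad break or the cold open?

The cold open ends at 11:58 AM + 100 min = 1:38 PM.
The interview segment ends at 1:38 PM − 60 min = 12:38 PM.
The ad break starts at 12:38 PM − 45 min = 11:53 AM.
The cold open starts at 11:53 AM + 45 min = 12:38 PM.
The ad break starts at 11:53 AM and the cold open starts at 12:38 PM, so the ad break is first.

the ad break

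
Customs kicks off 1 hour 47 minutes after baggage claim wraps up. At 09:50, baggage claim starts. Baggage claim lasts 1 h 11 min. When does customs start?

Baggage claim ends at 09:50 + 71 min = 11:01.
Customs starts at 11:01 + 107 min = 12:48.

12:48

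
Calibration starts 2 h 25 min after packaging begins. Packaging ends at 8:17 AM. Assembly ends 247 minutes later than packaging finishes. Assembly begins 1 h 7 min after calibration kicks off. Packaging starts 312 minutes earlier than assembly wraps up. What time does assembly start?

Assembly ends at 8:17 AM + 247 min = 12:24 PM.
Packaging starts at 12:24 PM − 312 min = 7:12 AM.
Calibration starts at 7:12 AM + 145 min = 9:37 AM.
Assembly starts at 9:37 AM + 67 min = 10:44 AM.

10:44 AM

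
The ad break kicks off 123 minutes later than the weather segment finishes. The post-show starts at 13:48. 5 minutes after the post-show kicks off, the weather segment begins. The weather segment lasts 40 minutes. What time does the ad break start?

The weather segment starts at 13:48 + 5 min = 13:53.
The weather segment ends at 13:53 + 40 min = 14:33.
The ad break starts at 14:33 + 123 min = 16:36.

16:36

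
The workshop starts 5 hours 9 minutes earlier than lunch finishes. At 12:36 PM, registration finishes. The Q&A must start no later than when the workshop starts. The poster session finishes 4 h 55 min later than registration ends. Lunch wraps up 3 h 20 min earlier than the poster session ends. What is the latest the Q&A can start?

The poster session ends at 12:36 PM + 295 min = 5:31 PM.
Lunch ends at 5:31 PM − 200 min = 2:11 PM.
The workshop starts at 2:11 PM − 309 min = 9:02 AM.
The Q&A is bounded by the workshop, so the latest it can start is 9:02 AM.

9:02 AM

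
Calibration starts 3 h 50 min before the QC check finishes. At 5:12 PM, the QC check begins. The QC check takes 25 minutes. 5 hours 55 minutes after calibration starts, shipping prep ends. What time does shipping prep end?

7:42 PM

The QC check ends at 5:12 PM + 25 min = 5:37 PM.
Calibration starts at 5:37 PM − 230 min = 1:47 PM.
Shipping prep ends at 1:47 PM + 355 min = 7:42 PM.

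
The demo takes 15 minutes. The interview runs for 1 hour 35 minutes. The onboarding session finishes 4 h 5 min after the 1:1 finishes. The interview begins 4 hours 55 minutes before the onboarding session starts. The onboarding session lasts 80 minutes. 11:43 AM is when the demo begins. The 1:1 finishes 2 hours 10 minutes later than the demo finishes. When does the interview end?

1:33 PM

The demo ends at 11:43 AM + 15 min = 11:58 AM.
The 1:1 ends at 11:58 AM + 130 min = 2:08 PM.
The onboarding session ends at 2:08 PM + 245 min = 6:13 PM.
The onboarding session starts at 6:13 PM − 80 min = 4:53 PM.
The interview starts at 4:53 PM − 295 min = 11:58 AM.
The interview ends at 11:58 AM + 95 min = 1:33 PM.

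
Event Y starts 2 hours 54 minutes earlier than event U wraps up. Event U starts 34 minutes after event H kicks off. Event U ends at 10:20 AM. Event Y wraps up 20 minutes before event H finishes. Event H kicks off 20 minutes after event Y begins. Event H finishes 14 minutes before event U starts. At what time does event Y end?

7:46 AM

Event Y starts at 10:20 AM − 174 min = 7:26 AM.
Event H starts at 7:26 AM + 20 min = 7:46 AM.
Event U starts at 7:46 AM + 34 min = 8:20 AM.
Event H ends at 8:20 AM − 14 min = 8:06 AM.
Event Y ends at 8:06 AM − 20 min = 7:46 AM.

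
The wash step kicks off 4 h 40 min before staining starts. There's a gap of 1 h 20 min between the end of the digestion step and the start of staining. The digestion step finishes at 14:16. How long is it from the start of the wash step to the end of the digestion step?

3 h 20 min

Staining starts at 14:16 + 80 min = 15:36.
The wash step starts at 15:36 − 280 min = 10:56.
From 10:56 to 14:16 is 3 h 20 min.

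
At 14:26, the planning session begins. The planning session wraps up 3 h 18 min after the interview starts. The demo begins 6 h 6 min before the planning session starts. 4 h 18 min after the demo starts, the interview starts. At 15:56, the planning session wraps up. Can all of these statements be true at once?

The demo starts at 14:26 − 366 min = 08:20.
The interview starts at 08:20 + 258 min = 12:38.
The planning session ends at 12:38 + 198 min = 15:56.
That matches the stated 15:56, so the schedule is consistent.

Yes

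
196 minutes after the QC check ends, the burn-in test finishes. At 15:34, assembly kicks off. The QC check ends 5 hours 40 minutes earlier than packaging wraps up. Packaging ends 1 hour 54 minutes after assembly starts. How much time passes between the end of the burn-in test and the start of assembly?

Packaging ends at 15:34 + 114 min = 17:28.
The QC check ends at 17:28 − 340 min = 11:48.
The burn-in test ends at 11:48 + 196 min = 15:04.
From 15:04 to 15:34 is 30 minutes.

30 minutes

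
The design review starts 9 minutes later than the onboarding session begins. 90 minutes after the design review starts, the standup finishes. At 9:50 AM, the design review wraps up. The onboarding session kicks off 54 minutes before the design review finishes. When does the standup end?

10:35 AM

The onboarding session starts at 9:50 AM − 54 min = 8:56 AM.
The design review starts at 8:56 AM + 9 min = 9:05 AM.
The standup ends at 9:05 AM + 90 min = 10:35 AM.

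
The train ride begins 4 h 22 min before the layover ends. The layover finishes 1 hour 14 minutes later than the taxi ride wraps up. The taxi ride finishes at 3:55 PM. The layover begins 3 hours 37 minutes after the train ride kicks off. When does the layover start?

4:24 PM

The layover ends at 3:55 PM + 74 min = 5:09 PM.
The train ride starts at 5:09 PM − 262 min = 12:47 PM.
The layover starts at 12:47 PM + 217 min = 4:24 PM.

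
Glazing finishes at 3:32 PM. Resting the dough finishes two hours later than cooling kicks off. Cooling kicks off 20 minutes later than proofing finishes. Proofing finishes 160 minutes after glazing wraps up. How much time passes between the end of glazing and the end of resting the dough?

Proofing ends at 3:32 PM + 160 min = 6:12 PM.
Cooling starts at 6:12 PM + 20 min = 6:32 PM.
Resting the dough ends at 6:32 PM + 120 min = 8:32 PM.
From 3:32 PM to 8:32 PM is 5 hours.

5 hours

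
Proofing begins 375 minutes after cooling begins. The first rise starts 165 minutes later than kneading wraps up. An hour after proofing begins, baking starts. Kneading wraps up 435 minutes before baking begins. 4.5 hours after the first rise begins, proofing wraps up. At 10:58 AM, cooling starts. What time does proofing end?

Proofing starts at 10:58 AM + 375 min = 5:13 PM.
Baking starts at 5:13 PM + 60 min = 6:13 PM.
Kneading ends at 6:13 PM − 435 min = 10:58 AM.
The first rise starts at 10:58 AM + 165 min = 1:43 PM.
Proofing ends at 1:43 PM + 270 min = 6:13 PM.

6:13 PM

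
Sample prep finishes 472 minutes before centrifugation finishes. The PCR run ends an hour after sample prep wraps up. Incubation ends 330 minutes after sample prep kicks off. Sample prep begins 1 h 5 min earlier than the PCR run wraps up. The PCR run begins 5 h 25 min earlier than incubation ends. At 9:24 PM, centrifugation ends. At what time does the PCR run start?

1:32 PM

Sample prep ends at 9:24 PM − 472 min = 1:32 PM.
The PCR run ends at 1:32 PM + 60 min = 2:32 PM.
Sample prep starts at 2:32 PM − 65 min = 1:27 PM.
Incubation ends at 1:27 PM + 330 min = 6:57 PM.
The PCR run starts at 6:57 PM − 325 min = 1:32 PM.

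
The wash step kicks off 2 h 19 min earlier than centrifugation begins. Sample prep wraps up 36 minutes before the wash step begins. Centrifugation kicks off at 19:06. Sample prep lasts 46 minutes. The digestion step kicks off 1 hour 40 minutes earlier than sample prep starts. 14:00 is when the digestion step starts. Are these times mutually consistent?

No

The wash step starts at 19:06 − 139 min = 16:47.
Sample prep ends at 16:47 − 36 min = 16:11.
Sample prep starts at 16:11 − 46 min = 15:25.
The digestion step starts at 15:25 − 100 min = 13:45.
But the digestion step is also said to start at 14:00 — a 15-minute conflict.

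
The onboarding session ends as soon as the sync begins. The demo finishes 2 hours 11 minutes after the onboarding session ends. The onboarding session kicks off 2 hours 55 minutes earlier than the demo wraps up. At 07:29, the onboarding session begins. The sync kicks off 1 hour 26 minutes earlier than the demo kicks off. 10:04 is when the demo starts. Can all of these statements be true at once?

No

The sync starts at 10:04 − 86 min = 08:38.
So the onboarding session ends at 08:38.
The demo ends at 08:38 + 131 min = 10:49.
The onboarding session starts at 10:49 − 175 min = 07:54.
But the onboarding session is also said to start at 07:29 — a 25-minute conflict.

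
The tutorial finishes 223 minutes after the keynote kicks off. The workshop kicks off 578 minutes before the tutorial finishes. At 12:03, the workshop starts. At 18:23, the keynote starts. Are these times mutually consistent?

The tutorial ends at 18:23 + 223 min = 22:06.
The workshop starts at 22:06 − 578 min = 12:28.
But the workshop is also said to start at 12:03 — a 25-minute conflict.

No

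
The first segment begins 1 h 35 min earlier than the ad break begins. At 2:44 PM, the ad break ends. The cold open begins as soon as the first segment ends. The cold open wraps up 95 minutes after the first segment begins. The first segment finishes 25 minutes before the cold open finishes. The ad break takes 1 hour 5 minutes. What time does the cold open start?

1:14 PM

The ad break starts at 2:44 PM − 65 min = 1:39 PM.
The first segment starts at 1:39 PM − 95 min = 12:04 PM.
The cold open ends at 12:04 PM + 95 min = 1:39 PM.
The first segment ends at 1:39 PM − 25 min = 1:14 PM.
So the cold open starts at 1:14 PM.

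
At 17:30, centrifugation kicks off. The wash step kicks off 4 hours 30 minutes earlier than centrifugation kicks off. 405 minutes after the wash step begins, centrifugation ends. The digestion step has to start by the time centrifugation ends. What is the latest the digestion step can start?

19:45

The wash step starts at 17:30 − 270 min = 13:00.
Centrifugation ends at 13:00 + 405 min = 19:45.
The digestion step is bounded by centrifugation, so the latest it can start is 19:45.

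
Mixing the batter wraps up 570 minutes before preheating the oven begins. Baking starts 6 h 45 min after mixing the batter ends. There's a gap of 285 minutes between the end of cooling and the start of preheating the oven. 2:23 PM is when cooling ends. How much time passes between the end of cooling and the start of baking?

2 hours

Preheating the oven starts at 2:23 PM + 285 min = 7:08 PM.
Mixing the batter ends at 7:08 PM − 570 min = 9:38 AM.
Baking starts at 9:38 AM + 405 min = 4:23 PM.
From 2:23 PM to 4:23 PM is 2 hours.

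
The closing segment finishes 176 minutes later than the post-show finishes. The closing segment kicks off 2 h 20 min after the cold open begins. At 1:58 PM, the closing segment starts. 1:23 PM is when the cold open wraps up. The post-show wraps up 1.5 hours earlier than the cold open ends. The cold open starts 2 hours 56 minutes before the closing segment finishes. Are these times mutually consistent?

The post-show ends at 1:23 PM − 90 min = 11:53 AM.
The closing segment ends at 11:53 AM + 176 min = 2:49 PM.
The cold open starts at 2:49 PM − 176 min = 11:53 AM.
The closing segment starts at 11:53 AM + 140 min = 2:13 PM.
But the closing segment is also said to start at 1:58 PM — a 15-minute conflict.

No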